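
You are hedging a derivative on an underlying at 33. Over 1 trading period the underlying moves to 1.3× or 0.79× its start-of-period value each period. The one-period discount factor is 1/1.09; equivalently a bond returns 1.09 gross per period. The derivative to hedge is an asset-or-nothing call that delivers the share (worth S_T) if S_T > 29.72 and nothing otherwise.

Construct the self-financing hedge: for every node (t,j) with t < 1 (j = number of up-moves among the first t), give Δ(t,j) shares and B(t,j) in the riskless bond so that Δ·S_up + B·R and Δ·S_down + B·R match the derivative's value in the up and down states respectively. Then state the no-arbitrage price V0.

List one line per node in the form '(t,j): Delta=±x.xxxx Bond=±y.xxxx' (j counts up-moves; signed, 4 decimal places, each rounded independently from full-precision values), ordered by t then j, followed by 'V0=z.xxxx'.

(0,0): Delta=2.5490 Bond=-60.9660
V0=23.1516

The replicating-portfolio and risk-neutral prices coincide; use p* = (1.09−0.79)/(1.3−0.79) = 0.5882 for the latter.
At expiry t=1: V(1,0)=0.0000, V(1,1)=42.9000
Node (0,0) S=33.0000: V=(p*·42.9000+(1−p*)·0.0000)/1.09=23.1516; Δ=(42.9000−0.0000)/(42.9000−26.0700)=2.5490; B=V−Δ·S=-60.9660
Root portfolio cost Δ·33+B reproduces V0=23.1516.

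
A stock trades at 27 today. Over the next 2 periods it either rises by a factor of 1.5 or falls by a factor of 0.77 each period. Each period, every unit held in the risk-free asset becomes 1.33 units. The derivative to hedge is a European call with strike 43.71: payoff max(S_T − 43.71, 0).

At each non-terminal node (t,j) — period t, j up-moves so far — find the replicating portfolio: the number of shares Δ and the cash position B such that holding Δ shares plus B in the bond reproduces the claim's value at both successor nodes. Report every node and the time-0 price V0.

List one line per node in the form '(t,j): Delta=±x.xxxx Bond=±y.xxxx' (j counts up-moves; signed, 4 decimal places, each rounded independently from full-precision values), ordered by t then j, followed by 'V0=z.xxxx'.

No-arbitrage ⇒ martingale measure with p* = (R−d)/(u−d) = 0.7671.
Terminal values V(2,·): V(2,0)=0.0000, V(2,1)=0.0000, V(2,2)=17.0400
  t=1,j=0: stock 20.7900 → up 31.1850 (V=0.0000), down 16.0083 (V=0.0000). Price 0.0000; hedge Δ=0.0000, bond B=0.0000.
  t=1,j=1: stock 40.5000 → up 60.7500 (V=17.0400), down 31.1850 (V=0.0000). Price 9.8284; hedge Δ=0.5764, bond B=-13.5141.
  t=0,j=0: stock 27.0000 → up 40.5000 (V=9.8284), down 20.7900 (V=0.0000). Price 5.6689; hedge Δ=0.4987, bond B=-7.7947.
The time-0 hedge costs 5.6689, which is the no-arbitrage price.

(0,0): Delta=0.4987 Bond=-7.7947
(1,0): Delta=0.0000 Bond=0.0000
(1,1): Delta=0.5764 Bond=-13.5141
V0=5.6689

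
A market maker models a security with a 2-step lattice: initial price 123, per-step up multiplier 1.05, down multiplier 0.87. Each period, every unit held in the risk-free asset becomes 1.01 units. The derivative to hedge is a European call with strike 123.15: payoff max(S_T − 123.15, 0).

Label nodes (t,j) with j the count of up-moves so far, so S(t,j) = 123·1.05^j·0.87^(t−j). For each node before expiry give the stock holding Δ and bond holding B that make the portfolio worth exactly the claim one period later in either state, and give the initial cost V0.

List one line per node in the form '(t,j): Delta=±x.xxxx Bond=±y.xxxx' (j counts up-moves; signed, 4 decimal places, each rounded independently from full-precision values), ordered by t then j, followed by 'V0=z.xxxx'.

Risk-neutral probability p* = (R−d)/(u−d) = (1.01−0.87)/(1.05−0.87) = 0.7778.
Payoff layer (t=2): V(2,0)=0.0000, V(2,1)=0.0000, V(2,2)=12.4575
(1,0): S=107.0100. Δ = (V_up−V_dn)/(S_up−S_dn) = (0.0000−0.0000)/(112.3605−93.0987) = 0.0000. V = [p*·0.0000 + (1−p*)·0.0000]/1.01 = 0.0000. B = V − Δ·S = 0.0000.
(1,1): S=129.1500. Δ = (V_up−V_dn)/(S_up−S_dn) = (12.4575−0.0000)/(135.6075−112.3605) = 0.5359. V = [p*·12.4575 + (1−p*)·0.0000]/1.01 = 9.5932. B = V − Δ·S = -59.6151.
(0,0): S=123.0000. Δ = (V_up−V_dn)/(S_up−S_dn) = (9.5932−0.0000)/(129.1500−107.0100) = 0.4333. V = [p*·9.5932 + (1−p*)·0.0000]/1.01 = 7.3875. B = V − Δ·S = -45.9082.
The time-0 hedge costs 7.3875, which is the no-arbitrage price.

(0,0): Delta=0.4333 Bond=-45.9082
(1,0): Delta=0.0000 Bond=0.0000
(1,1): Delta=0.5359 Bond=-59.6151
V0=7.3875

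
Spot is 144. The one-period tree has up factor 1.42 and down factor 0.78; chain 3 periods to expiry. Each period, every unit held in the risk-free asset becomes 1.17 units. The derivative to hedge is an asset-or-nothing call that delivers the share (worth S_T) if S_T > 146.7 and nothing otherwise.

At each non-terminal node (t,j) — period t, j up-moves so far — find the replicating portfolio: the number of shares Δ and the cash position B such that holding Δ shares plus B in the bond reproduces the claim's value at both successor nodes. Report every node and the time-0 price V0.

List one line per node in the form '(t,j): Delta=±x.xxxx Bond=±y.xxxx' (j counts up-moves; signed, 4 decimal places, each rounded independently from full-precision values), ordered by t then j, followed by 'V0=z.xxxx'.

(0,0): Delta=1.4016 Bond=-82.0475
(1,0): Delta=1.6410 Bond=-122.8744
(1,1): Delta=1.3174 Bond=-78.7656
(2,0): Delta=0.0000 Bond=0.0000
(2,1): Delta=2.2188 Bond=-235.9188
(2,2): Delta=1.0000 Bond=0.0000
V0=119.7894

No-arbitrage ⇒ martingale measure with p* = (R−d)/(u−d) = 0.6094.
At expiry t=3: V(3,0)=0.0000, V(3,1)=0.0000, V(3,2)=226.4820, V(3,3)=412.3135
  t=2,j=0: stock 87.6096 → up 124.4056 (V=0.0000), down 68.3355 (V=0.0000). Price 0.0000; hedge Δ=0.0000, bond B=0.0000.
  t=2,j=1: stock 159.4944 → up 226.4820 (V=226.4820), down 124.4056 (V=0.0000). Price 117.9594; hedge Δ=2.2188, bond B=-235.9188.
  t=2,j=2: stock 290.3616 → up 412.3135 (V=412.3135), down 226.4820 (V=226.4820). Price 290.3616; hedge Δ=1.0000, bond B=0.0000.
  t=1,j=0: stock 112.3200 → up 159.4944 (V=117.9594), down 87.6096 (V=0.0000). Price 61.4372; hedge Δ=1.6410, bond B=-122.8744.
  t=1,j=1: stock 204.4800 → up 290.3616 (V=290.3616), down 159.4944 (V=117.9594). Price 190.6128; hedge Δ=1.3174, bond B=-78.7656.
  t=0,j=0: stock 144.0000 → up 204.4800 (V=190.6128), down 112.3200 (V=61.4372). Price 119.7894; hedge Δ=1.4016, bond B=-82.0475.
The time-0 hedge costs 119.7894, which is the no-arbitrage price.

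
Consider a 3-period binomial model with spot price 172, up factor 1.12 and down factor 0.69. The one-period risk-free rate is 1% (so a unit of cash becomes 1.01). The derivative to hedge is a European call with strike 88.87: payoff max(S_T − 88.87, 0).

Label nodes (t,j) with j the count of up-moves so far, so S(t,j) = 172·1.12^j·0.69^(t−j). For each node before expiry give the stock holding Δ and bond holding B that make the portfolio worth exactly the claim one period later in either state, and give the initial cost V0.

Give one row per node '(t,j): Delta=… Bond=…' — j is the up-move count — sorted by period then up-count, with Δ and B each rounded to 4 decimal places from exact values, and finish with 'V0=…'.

(0,0): Delta=0.9719 Bond=-80.9017
(1,0): Delta=0.8394 Bond=-65.9779
(1,1): Delta=1.0000 Bond=-87.1189
(2,0): Delta=0.0808 Bond=-4.5215
(2,1): Delta=1.0000 Bond=-87.9901
(2,2): Delta=1.0000 Bond=-87.9901
V0=86.2696

Under the risk-neutral measure, an up-move has probability p* = (R−d)/(u−d) = 0.7442 and values discount at R = 1.01.
At expiry t=3: V(3,0)=0.0000, V(3,1)=2.8459, V(3,2)=60.0022, V(3,3)=152.7776
Node (2,0) S=81.8892: V=(p*·2.8459+(1−p*)·0.0000)/1.01=2.0969; Δ=(2.8459−0.0000)/(91.7159−56.5035)=0.0808; B=V−Δ·S=-4.5215
Node (2,1) S=132.9216: V=(p*·60.0022+(1−p*)·2.8459)/1.01=44.9315; Δ=(60.0022−2.8459)/(148.8722−91.7159)=1.0000; B=V−Δ·S=-87.9901
Node (2,2) S=215.7568: V=(p*·152.7776+(1−p*)·60.0022)/1.01=127.7667; Δ=(152.7776−60.0022)/(241.6476−148.8722)=1.0000; B=V−Δ·S=-87.9901
Node (1,0) S=118.6800: V=(p*·44.9315+(1−p*)·2.0969)/1.01=33.6374; Δ=(44.9315−2.0969)/(132.9216−81.8892)=0.8394; B=V−Δ·S=-65.9779
Node (1,1) S=192.6400: V=(p*·127.7667+(1−p*)·44.9315)/1.01=105.5211; Δ=(127.7667−44.9315)/(215.7568−132.9216)=1.0000; B=V−Δ·S=-87.1189
Node (0,0) S=172.0000: V=(p*·105.5211+(1−p*)·33.6374)/1.01=86.2696; Δ=(105.5211−33.6374)/(192.6400−118.6800)=0.9719; B=V−Δ·S=-80.9017
The time-0 hedge costs 86.2696, which is the no-arbitrage price.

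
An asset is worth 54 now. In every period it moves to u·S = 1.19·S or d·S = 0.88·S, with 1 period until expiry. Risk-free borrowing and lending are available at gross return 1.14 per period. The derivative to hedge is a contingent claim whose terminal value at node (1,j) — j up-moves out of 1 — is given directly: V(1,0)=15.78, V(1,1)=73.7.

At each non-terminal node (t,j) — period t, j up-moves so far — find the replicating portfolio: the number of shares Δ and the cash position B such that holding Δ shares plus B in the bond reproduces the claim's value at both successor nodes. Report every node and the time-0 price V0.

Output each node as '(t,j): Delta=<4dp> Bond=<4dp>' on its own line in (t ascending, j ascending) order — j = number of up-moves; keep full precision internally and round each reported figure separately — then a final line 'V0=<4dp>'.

(0,0): Delta=3.4600 Bond=-130.3843
V0=56.4544

Since d<R<u, set p* = (R−d)/(u−d) = 0.8387; price each node as the discounted p*-expectation of its children.
Payoff layer (t=1): V(1,0)=15.7800, V(1,1)=73.7000
Node (0,0) S=54.0000: V=(p*·73.7000+(1−p*)·15.7800)/1.14=56.4544; Δ=(73.7000−15.7800)/(64.2600−47.5200)=3.4600; B=V−Δ·S=-130.3843
Check: Δ(0,0)·S0 + B(0,0) = 56.4544 = V0.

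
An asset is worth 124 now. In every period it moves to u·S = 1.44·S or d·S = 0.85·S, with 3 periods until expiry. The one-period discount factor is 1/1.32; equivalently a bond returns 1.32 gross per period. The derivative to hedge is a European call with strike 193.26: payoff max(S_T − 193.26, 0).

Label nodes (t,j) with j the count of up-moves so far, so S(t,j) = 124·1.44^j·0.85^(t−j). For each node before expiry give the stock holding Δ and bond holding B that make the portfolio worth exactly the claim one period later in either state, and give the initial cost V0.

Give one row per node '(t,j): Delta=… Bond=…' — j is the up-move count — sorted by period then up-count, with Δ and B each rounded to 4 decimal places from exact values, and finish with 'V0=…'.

The replicating-portfolio and risk-neutral prices coincide; use p* = (1.32−0.85)/(1.44−0.85) = 0.7966 for the latter.
Terminal values V(3,·): V(3,0)=0.0000, V(3,1)=0.0000, V(3,2)=25.2974, V(3,3)=177.0020
Node (2,0) S=89.5900: V=(p*·0.0000+(1−p*)·0.0000)/1.32=0.0000; Δ=(0.0000−0.0000)/(129.0096−76.1515)=0.0000; B=V−Δ·S=0.0000
Node (2,1) S=151.7760: V=(p*·25.2974+(1−p*)·0.0000)/1.32=15.2668; Δ=(25.2974−0.0000)/(218.5574−129.0096)=0.2825; B=V−Δ·S=-27.6102
Node (2,2) S=257.1264: V=(p*·177.0020+(1−p*)·25.2974)/1.32=110.7173; Δ=(177.0020−25.2974)/(370.2620−218.5574)=1.0000; B=V−Δ·S=-146.4091
Node (1,0) S=105.4000: V=(p*·15.2668+(1−p*)·0.0000)/1.32=9.2134; Δ=(15.2668−0.0000)/(151.7760−89.5900)=0.2455; B=V−Δ·S=-16.6626
Node (1,1) S=178.5600: V=(p*·110.7173+(1−p*)·15.2668)/1.32=69.1694; Δ=(110.7173−15.2668)/(257.1264−151.7760)=0.9060; B=V−Δ·S=-92.6111
Node (0,0) S=124.0000: V=(p*·69.1694+(1−p*)·9.2134)/1.32=43.1629; Δ=(69.1694−9.2134)/(178.5600−105.4000)=0.8195; B=V−Δ·S=-58.4575
Each (Δ,B) replicates both successor values, so the strategy is self-financing and V0 is arbitrage-free.

(0,0): Delta=0.8195 Bond=-58.4575
(1,0): Delta=0.2455 Bond=-16.6626
(1,1): Delta=0.9060 Bond=-92.6111
(2,0): Delta=0.0000 Bond=0.0000
(2,1): Delta=0.2825 Bond=-27.6102
(2,2): Delta=1.0000 Bond=-146.4091
V0=43.1629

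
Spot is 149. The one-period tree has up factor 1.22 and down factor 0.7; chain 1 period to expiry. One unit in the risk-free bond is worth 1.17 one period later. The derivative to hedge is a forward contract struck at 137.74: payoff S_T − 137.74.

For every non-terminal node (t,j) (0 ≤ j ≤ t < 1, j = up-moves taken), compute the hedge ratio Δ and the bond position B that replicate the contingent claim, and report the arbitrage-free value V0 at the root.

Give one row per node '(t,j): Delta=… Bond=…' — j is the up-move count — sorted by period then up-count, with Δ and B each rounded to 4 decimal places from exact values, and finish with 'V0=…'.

(0,0): Delta=1.0000 Bond=-117.7265
V0=31.2735

Risk-neutral probability p* = (R−d)/(u−d) = (1.17−0.7)/(1.22−0.7) = 0.9038.
Terminal values V(1,·): V(1,0)=-33.4400, V(1,1)=44.0400
Node (0,0) S=149.0000: V=(p*·44.0400+(1−p*)·-33.4400)/1.17=31.2735; Δ=(44.0400−-33.4400)/(181.7800−104.3000)=1.0000; B=V−Δ·S=-117.7265
The time-0 hedge costs 31.2735, which is the no-arbitrage price.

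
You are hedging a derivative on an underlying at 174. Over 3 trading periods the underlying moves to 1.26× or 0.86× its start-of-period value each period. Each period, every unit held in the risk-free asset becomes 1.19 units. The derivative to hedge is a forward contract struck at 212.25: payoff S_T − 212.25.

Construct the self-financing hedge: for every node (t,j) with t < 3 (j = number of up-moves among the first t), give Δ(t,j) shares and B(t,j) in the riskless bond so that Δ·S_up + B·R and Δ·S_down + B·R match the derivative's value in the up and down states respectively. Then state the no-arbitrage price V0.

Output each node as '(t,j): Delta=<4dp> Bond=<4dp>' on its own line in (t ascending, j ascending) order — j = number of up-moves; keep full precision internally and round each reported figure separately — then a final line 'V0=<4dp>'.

(0,0): Delta=1.0000 Bond=-125.9525
(1,0): Delta=1.0000 Bond=-149.8835
(1,1): Delta=1.0000 Bond=-149.8835
(2,0): Delta=1.0000 Bond=-178.3613
(2,1): Delta=1.0000 Bond=-178.3613
(2,2): Delta=1.0000 Bond=-178.3613
V0=48.0475

Since d<R<u, set p* = (R−d)/(u−d) = 0.8250; price each node as the discounted p*-expectation of its children.
Terminal values V(3,·): V(3,0)=-101.5763, V(3,1)=-50.1001, V(3,2)=25.3185, V(3,3)=135.8154
Node (2,0) S=128.6904: V=(p*·-50.1001+(1−p*)·-101.5763)/1.19=-49.6709; Δ=(-50.1001−-101.5763)/(162.1499−110.6737)=1.0000; B=V−Δ·S=-178.3613
Node (2,1) S=188.5464: V=(p*·25.3185+(1−p*)·-50.1001)/1.19=10.1851; Δ=(25.3185−-50.1001)/(237.5685−162.1499)=1.0000; B=V−Δ·S=-178.3613
Node (2,2) S=276.2424: V=(p*·135.8154+(1−p*)·25.3185)/1.19=97.8811; Δ=(135.8154−25.3185)/(348.0654−237.5685)=1.0000; B=V−Δ·S=-178.3613
Node (1,0) S=149.6400: V=(p*·10.1851+(1−p*)·-49.6709)/1.19=-0.2435; Δ=(10.1851−-49.6709)/(188.5464−128.6904)=1.0000; B=V−Δ·S=-149.8835
Node (1,1) S=219.2400: V=(p*·97.8811+(1−p*)·10.1851)/1.19=69.3565; Δ=(97.8811−10.1851)/(276.2424−188.5464)=1.0000; B=V−Δ·S=-149.8835
Node (0,0) S=174.0000: V=(p*·69.3565+(1−p*)·-0.2435)/1.19=48.0475; Δ=(69.3565−-0.2435)/(219.2400−149.6400)=1.0000; B=V−Δ·S=-125.9525
Self-financing check: at every node Δ·S+B equals the discounted successor values.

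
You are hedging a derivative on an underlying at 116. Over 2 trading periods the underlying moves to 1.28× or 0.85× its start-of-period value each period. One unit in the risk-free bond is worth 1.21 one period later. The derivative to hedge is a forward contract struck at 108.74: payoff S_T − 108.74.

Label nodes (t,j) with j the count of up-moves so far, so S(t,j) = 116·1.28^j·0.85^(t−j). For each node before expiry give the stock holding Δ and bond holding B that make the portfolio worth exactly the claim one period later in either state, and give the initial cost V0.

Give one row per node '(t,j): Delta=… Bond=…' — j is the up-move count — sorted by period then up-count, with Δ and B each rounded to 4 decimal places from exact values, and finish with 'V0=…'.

(0,0): Delta=1.0000 Bond=-74.2709
(1,0): Delta=1.0000 Bond=-89.8678
(1,1): Delta=1.0000 Bond=-89.8678
V0=41.7291

The replicating-portfolio and risk-neutral prices coincide; use p* = (1.21−0.85)/(1.28−0.85) = 0.8372 for the latter.
Terminal values V(2,·): V(2,0)=-24.9300, V(2,1)=17.4680, V(2,2)=81.3144
(1,0): S=98.6000. Δ = (V_up−V_dn)/(S_up−S_dn) = (17.4680−-24.9300)/(126.2080−83.8100) = 1.0000. V = [p*·17.4680 + (1−p*)·-24.9300]/1.21 = 8.7322. B = V − Δ·S = -89.8678.
(1,1): S=148.4800. Δ = (V_up−V_dn)/(S_up−S_dn) = (81.3144−17.4680)/(190.0544−126.2080) = 1.0000. V = [p*·81.3144 + (1−p*)·17.4680]/1.21 = 58.6122. B = V − Δ·S = -89.8678.
(0,0): S=116.0000. Δ = (V_up−V_dn)/(S_up−S_dn) = (58.6122−8.7322)/(148.4800−98.6000) = 1.0000. V = [p*·58.6122 + (1−p*)·8.7322]/1.21 = 41.7291. B = V − Δ·S = -74.2709.
Root portfolio cost Δ·116+B reproduces V0=41.7291.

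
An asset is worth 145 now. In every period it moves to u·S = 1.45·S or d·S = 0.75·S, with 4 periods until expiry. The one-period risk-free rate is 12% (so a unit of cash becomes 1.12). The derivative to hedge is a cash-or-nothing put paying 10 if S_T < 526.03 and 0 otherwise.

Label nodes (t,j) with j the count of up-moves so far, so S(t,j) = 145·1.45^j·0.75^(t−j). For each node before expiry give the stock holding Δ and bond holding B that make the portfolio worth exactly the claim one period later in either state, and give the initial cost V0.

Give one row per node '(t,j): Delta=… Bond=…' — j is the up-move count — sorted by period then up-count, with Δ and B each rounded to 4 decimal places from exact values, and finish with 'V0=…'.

The replicating-portfolio and risk-neutral prices coincide; use p* = (1.12−0.75)/(1.45−0.75) = 0.5286 for the latter.
Terminal values V(4,·): V(4,0)=10.0000, V(4,1)=10.0000, V(4,2)=10.0000, V(4,3)=10.0000, V(4,4)=0.0000
Node (3,0) S=61.1719: V=(p*·10.0000+(1−p*)·10.0000)/1.12=8.9286; Δ=(10.0000−10.0000)/(88.6992−45.8789)=0.0000; B=V−Δ·S=8.9286
Node (3,1) S=118.2656: V=(p*·10.0000+(1−p*)·10.0000)/1.12=8.9286; Δ=(10.0000−10.0000)/(171.4852−88.6992)=0.0000; B=V−Δ·S=8.9286
Node (3,2) S=228.6469: V=(p*·10.0000+(1−p*)·10.0000)/1.12=8.9286; Δ=(10.0000−10.0000)/(331.5380−171.4852)=0.0000; B=V−Δ·S=8.9286
Node (3,3) S=442.0506: V=(p*·0.0000+(1−p*)·10.0000)/1.12=4.2092; Δ=(0.0000−10.0000)/(640.9734−331.5380)=-0.0323; B=V−Δ·S=18.4949
Node (2,0) S=81.5625: V=(p*·8.9286+(1−p*)·8.9286)/1.12=7.9719; Δ=(8.9286−8.9286)/(118.2656−61.1719)=0.0000; B=V−Δ·S=7.9719
Node (2,1) S=157.6875: V=(p*·8.9286+(1−p*)·8.9286)/1.12=7.9719; Δ=(8.9286−8.9286)/(228.6469−118.2656)=0.0000; B=V−Δ·S=7.9719
Node (2,2) S=304.8625: V=(p*·4.2092+(1−p*)·8.9286)/1.12=5.7447; Δ=(4.2092−8.9286)/(442.0506−228.6469)=-0.0221; B=V−Δ·S=12.4867
Node (1,0) S=108.7500: V=(p*·7.9719+(1−p*)·7.9719)/1.12=7.1178; Δ=(7.9719−7.9719)/(157.6875−81.5625)=0.0000; B=V−Δ·S=7.1178
Node (1,1) S=210.2500: V=(p*·5.7447+(1−p*)·7.9719)/1.12=6.0667; Δ=(5.7447−7.9719)/(304.8625−157.6875)=-0.0151; B=V−Δ·S=9.2485
Node (0,0) S=145.0000: V=(p*·6.0667+(1−p*)·7.1178)/1.12=5.8591; Δ=(6.0667−7.1178)/(210.2500−108.7500)=-0.0104; B=V−Δ·S=7.3607
Self-financing check: at every node Δ·S+B equals the discounted successor values.

(0,0): Delta=-0.0104 Bond=7.3607
(1,0): Delta=0.0000 Bond=7.1178
(1,1): Delta=-0.0151 Bond=9.2485
(2,0): Delta=0.0000 Bond=7.9719
(2,1): Delta=0.0000 Bond=7.9719
(2,2): Delta=-0.0221 Bond=12.4867
(3,0): Delta=0.0000 Bond=8.9286
(3,1): Delta=0.0000 Bond=8.9286
(3,2): Delta=0.0000 Bond=8.9286
(3,3): Delta=-0.0323 Bond=18.4949
V0=5.8591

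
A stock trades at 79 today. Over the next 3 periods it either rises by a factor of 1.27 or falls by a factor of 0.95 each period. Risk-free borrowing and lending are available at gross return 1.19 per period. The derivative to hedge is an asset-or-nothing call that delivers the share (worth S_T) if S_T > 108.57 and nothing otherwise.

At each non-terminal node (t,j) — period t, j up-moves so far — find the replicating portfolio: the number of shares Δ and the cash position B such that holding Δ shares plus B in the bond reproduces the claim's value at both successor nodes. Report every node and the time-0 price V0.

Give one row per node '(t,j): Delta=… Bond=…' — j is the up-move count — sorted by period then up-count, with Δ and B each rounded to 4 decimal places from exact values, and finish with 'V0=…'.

(0,0): Delta=1.9087 Bond=-79.9691
(1,0): Delta=3.1767 Bond=-190.3264
(1,1): Delta=1.5925 Bond=-63.4421
(2,0): Delta=0.0000 Bond=0.0000
(2,1): Delta=3.9687 Bond=-301.9846
(2,2): Delta=1.0000 Bond=0.0000
V0=70.8158

The replicating-portfolio and risk-neutral prices coincide; use p* = (1.19−0.95)/(1.27−0.95) = 0.7500 for the latter.
Payoff layer (t=3): V(3,0)=0.0000, V(3,1)=0.0000, V(3,2)=121.0481, V(3,3)=161.8223
(2,0): S=71.2975. Δ = (V_up−V_dn)/(S_up−S_dn) = (0.0000−0.0000)/(90.5478−67.7326) = 0.0000. V = [p*·0.0000 + (1−p*)·0.0000]/1.19 = 0.0000. B = V − Δ·S = 0.0000.
(2,1): S=95.3135. Δ = (V_up−V_dn)/(S_up−S_dn) = (121.0481−0.0000)/(121.0481−90.5478) = 3.9687. V = [p*·121.0481 + (1−p*)·0.0000]/1.19 = 76.2908. B = V − Δ·S = -301.9846.
(2,2): S=127.4191. Δ = (V_up−V_dn)/(S_up−S_dn) = (161.8223−121.0481)/(161.8223−121.0481) = 1.0000. V = [p*·161.8223 + (1−p*)·121.0481]/1.19 = 127.4191. B = V − Δ·S = 0.0000.
(1,0): S=75.0500. Δ = (V_up−V_dn)/(S_up−S_dn) = (76.2908−0.0000)/(95.3135−71.2975) = 3.1767. V = [p*·76.2908 + (1−p*)·0.0000]/1.19 = 48.0825. B = V − Δ·S = -190.3264.
(1,1): S=100.3300. Δ = (V_up−V_dn)/(S_up−S_dn) = (127.4191−76.2908)/(127.4191−95.3135) = 1.5925. V = [p*·127.4191 + (1−p*)·76.2908]/1.19 = 96.3336. B = V − Δ·S = -63.4421.
(0,0): S=79.0000. Δ = (V_up−V_dn)/(S_up−S_dn) = (96.3336−48.0825)/(100.3300−75.0500) = 1.9087. V = [p*·96.3336 + (1−p*)·48.0825]/1.19 = 70.8158. B = V − Δ·S = -79.9691.
Check: Δ(0,0)·S0 + B(0,0) = 70.8158 = V0.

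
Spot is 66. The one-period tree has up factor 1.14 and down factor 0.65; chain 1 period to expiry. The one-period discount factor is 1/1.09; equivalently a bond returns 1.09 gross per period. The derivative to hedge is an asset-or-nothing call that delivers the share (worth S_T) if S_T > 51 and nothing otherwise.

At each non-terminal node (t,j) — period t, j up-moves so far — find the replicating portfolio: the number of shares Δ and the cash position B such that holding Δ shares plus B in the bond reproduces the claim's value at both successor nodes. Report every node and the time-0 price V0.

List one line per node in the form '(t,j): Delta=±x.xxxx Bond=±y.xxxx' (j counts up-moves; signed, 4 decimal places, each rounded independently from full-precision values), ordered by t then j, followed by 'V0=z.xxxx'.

(0,0): Delta=2.3265 Bond=-91.5671
V0=61.9839

The replicating-portfolio and risk-neutral prices coincide; use p* = (1.09−0.65)/(1.14−0.65) = 0.8980 for the latter.
Payoff layer (t=1): V(1,0)=0.0000, V(1,1)=75.2400
  t=0,j=0: stock 66.0000 → up 75.2400 (V=75.2400), down 42.9000 (V=0.0000). Price 61.9839; hedge Δ=2.3265, bond B=-91.5671.
The time-0 hedge costs 61.9839, which is the no-arbitrage price.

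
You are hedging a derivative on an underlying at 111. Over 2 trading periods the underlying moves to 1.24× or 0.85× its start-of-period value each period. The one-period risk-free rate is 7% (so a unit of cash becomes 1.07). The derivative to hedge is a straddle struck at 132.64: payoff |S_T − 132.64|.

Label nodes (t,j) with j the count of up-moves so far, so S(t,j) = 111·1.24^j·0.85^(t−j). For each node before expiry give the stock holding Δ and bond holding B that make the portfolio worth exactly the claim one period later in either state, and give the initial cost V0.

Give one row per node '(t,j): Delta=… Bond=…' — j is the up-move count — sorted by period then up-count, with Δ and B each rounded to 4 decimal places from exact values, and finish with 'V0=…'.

No-arbitrage ⇒ martingale measure with p* = (R−d)/(u−d) = 0.5641.
Terminal payoffs: V(2,0)=52.4425, V(2,1)=15.6460, V(2,2)=38.0336
  t=1,j=0: stock 94.3500 → up 116.9940 (V=15.6460), down 80.1975 (V=52.4425). Price 29.6126; hedge Δ=-1.0000, bond B=123.9626.
  t=1,j=1: stock 137.6400 → up 170.6736 (V=38.0336), down 116.9940 (V=15.6460). Price 26.4251; hedge Δ=0.4171, bond B=-30.9790.
  t=0,j=0: stock 111.0000 → up 137.6400 (V=26.4251), down 94.3500 (V=29.6126). Price 25.9949; hedge Δ=-0.0736, bond B=34.1679.
Self-financing check: at every node Δ·S+B equals the discounted successor values.

(0,0): Delta=-0.0736 Bond=34.1679
(1,0): Delta=-1.0000 Bond=123.9626
(1,1): Delta=0.4171 Bond=-30.9790
V0=25.9949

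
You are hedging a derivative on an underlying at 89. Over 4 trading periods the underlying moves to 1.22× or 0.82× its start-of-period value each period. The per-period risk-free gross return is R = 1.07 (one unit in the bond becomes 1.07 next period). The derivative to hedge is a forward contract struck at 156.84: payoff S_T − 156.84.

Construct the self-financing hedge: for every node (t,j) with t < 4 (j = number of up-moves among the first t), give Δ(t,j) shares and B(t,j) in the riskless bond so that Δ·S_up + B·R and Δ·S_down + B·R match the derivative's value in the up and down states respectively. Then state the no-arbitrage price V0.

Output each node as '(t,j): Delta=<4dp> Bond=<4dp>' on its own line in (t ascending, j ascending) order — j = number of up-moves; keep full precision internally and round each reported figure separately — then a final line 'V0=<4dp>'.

(0,0): Delta=1.0000 Bond=-119.6525
(1,0): Delta=1.0000 Bond=-128.0282
(1,1): Delta=1.0000 Bond=-128.0282
(2,0): Delta=1.0000 Bond=-136.9901
(2,1): Delta=1.0000 Bond=-136.9901
(2,2): Delta=1.0000 Bond=-136.9901
(3,0): Delta=1.0000 Bond=-146.5794
(3,1): Delta=1.0000 Bond=-146.5794
(3,2): Delta=1.0000 Bond=-146.5794
(3,3): Delta=1.0000 Bond=-146.5794
V0=-30.6525

Risk-neutral probability p* = (R−d)/(u−d) = (1.07−0.82)/(1.22−0.82) = 0.6250.
Terminal payoffs: V(4,0)=-116.6012, V(4,1)=-96.9725, V(4,2)=-67.7688, V(4,3)=-24.3194, V(4,4)=40.3248
Node (3,0) S=49.0718: V=(p*·-96.9725+(1−p*)·-116.6012)/1.07=-97.5077; Δ=(-96.9725−-116.6012)/(59.8675−40.2388)=1.0000; B=V−Δ·S=-146.5794
Node (3,1) S=73.0092: V=(p*·-67.7688+(1−p*)·-96.9725)/1.07=-73.5702; Δ=(-67.7688−-96.9725)/(89.0712−59.8675)=1.0000; B=V−Δ·S=-146.5794
Node (3,2) S=108.6234: V=(p*·-24.3194+(1−p*)·-67.7688)/1.07=-37.9560; Δ=(-24.3194−-67.7688)/(132.5206−89.0712)=1.0000; B=V−Δ·S=-146.5794
Node (3,3) S=161.6105: V=(p*·40.3248+(1−p*)·-24.3194)/1.07=15.0310; Δ=(40.3248−-24.3194)/(197.1648−132.5206)=1.0000; B=V−Δ·S=-146.5794
Node (2,0) S=59.8436: V=(p*·-73.5702+(1−p*)·-97.5077)/1.07=-77.1465; Δ=(-73.5702−-97.5077)/(73.0092−49.0718)=1.0000; B=V−Δ·S=-136.9901
Node (2,1) S=89.0356: V=(p*·-37.9560+(1−p*)·-73.5702)/1.07=-47.9545; Δ=(-37.9560−-73.5702)/(108.6234−73.0092)=1.0000; B=V−Δ·S=-136.9901
Node (2,2) S=132.4676: V=(p*·15.0310+(1−p*)·-37.9560)/1.07=-4.5225; Δ=(15.0310−-37.9560)/(161.6105−108.6234)=1.0000; B=V−Δ·S=-136.9901
Node (1,0) S=72.9800: V=(p*·-47.9545+(1−p*)·-77.1465)/1.07=-55.0482; Δ=(-47.9545−-77.1465)/(89.0356−59.8436)=1.0000; B=V−Δ·S=-128.0282
Node (1,1) S=108.5800: V=(p*·-4.5225+(1−p*)·-47.9545)/1.07=-19.4482; Δ=(-4.5225−-47.9545)/(132.4676−89.0356)=1.0000; B=V−Δ·S=-128.0282
Node (0,0) S=89.0000: V=(p*·-19.4482+(1−p*)·-55.0482)/1.07=-30.6525; Δ=(-19.4482−-55.0482)/(108.5800−72.9800)=1.0000; B=V−Δ·S=-119.6525
Root portfolio cost Δ·89+B reproduces V0=-30.6525.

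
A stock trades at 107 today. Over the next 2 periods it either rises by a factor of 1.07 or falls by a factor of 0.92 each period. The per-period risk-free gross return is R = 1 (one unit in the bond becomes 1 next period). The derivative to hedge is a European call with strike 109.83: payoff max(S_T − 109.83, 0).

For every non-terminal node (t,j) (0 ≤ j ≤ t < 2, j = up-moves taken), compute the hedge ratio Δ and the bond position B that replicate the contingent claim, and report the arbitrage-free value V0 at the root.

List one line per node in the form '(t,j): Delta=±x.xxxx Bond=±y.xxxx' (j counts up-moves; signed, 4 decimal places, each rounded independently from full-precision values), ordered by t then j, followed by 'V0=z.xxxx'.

The replicating-portfolio and risk-neutral prices coincide; use p* = (1−0.92)/(1.07−0.92) = 0.5333 for the latter.
Payoff layer (t=2): V(2,0)=0.0000, V(2,1)=0.0000, V(2,2)=12.6743
  t=1,j=0: stock 98.4400 → up 105.3308 (V=0.0000), down 90.5648 (V=0.0000). Price 0.0000; hedge Δ=0.0000, bond B=0.0000.
  t=1,j=1: stock 114.4900 → up 122.5043 (V=12.6743), down 105.3308 (V=0.0000). Price 6.7596; hedge Δ=0.7380, bond B=-77.7357.
  t=0,j=0: stock 107.0000 → up 114.4900 (V=6.7596), down 98.4400 (V=0.0000). Price 3.6051; hedge Δ=0.4212, bond B=-41.4590.
Self-financing check: at every node Δ·S+B equals the discounted successor values.

(0,0): Delta=0.4212 Bond=-41.4590
(1,0): Delta=0.0000 Bond=0.0000
(1,1): Delta=0.7380 Bond=-77.7357
V0=3.6051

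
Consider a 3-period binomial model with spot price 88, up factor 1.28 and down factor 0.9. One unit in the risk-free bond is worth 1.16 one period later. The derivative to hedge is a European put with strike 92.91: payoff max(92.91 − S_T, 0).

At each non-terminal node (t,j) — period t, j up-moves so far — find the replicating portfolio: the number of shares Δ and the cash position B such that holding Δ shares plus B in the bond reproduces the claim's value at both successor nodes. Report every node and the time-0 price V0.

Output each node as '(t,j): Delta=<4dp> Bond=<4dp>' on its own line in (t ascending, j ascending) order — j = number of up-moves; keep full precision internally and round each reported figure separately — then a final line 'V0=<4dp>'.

(0,0): Delta=-0.0761 Bond=7.4947
(1,0): Delta=-0.2778 Bond=24.6675
(1,1): Delta=-0.0106 Bond=1.3214
(2,0): Delta=-1.0000 Bond=80.0948
(2,1): Delta=-0.0434 Bond=4.8540
(2,2): Delta=0.0000 Bond=0.0000
V0=0.7994

Under the risk-neutral measure, an up-move has probability p* = (R−d)/(u−d) = 0.6842 and values discount at R = 1.16.
At expiry t=3: V(3,0)=28.7580, V(3,1)=1.6716, V(3,2)=0.0000, V(3,3)=0.0000
(2,0): S=71.2800. Δ = (V_up−V_dn)/(S_up−S_dn) = (1.6716−28.7580)/(91.2384−64.1520) = -1.0000. V = [p*·1.6716 + (1−p*)·28.7580]/1.16 = 8.8148. B = V − Δ·S = 80.0948.
(2,1): S=101.3760. Δ = (V_up−V_dn)/(S_up−S_dn) = (0.0000−1.6716)/(129.7613−91.2384) = -0.0434. V = [p*·0.0000 + (1−p*)·1.6716]/1.16 = 0.4551. B = V − Δ·S = 4.8540.
(2,2): S=144.1792. Δ = (V_up−V_dn)/(S_up−S_dn) = (0.0000−0.0000)/(184.5494−129.7613) = 0.0000. V = [p*·0.0000 + (1−p*)·0.0000]/1.16 = 0.0000. B = V − Δ·S = 0.0000.
(1,0): S=79.2000. Δ = (V_up−V_dn)/(S_up−S_dn) = (0.4551−8.8148)/(101.3760−71.2800) = -0.2778. V = [p*·0.4551 + (1−p*)·8.8148]/1.16 = 2.6681. B = V − Δ·S = 24.6675.
(1,1): S=112.6400. Δ = (V_up−V_dn)/(S_up−S_dn) = (0.0000−0.4551)/(144.1792−101.3760) = -0.0106. V = [p*·0.0000 + (1−p*)·0.4551]/1.16 = 0.1239. B = V − Δ·S = 1.3214.
(0,0): S=88.0000. Δ = (V_up−V_dn)/(S_up−S_dn) = (0.1239−2.6681)/(112.6400−79.2000) = -0.0761. V = [p*·0.1239 + (1−p*)·2.6681]/1.16 = 0.7994. B = V − Δ·S = 7.4947.
Each (Δ,B) replicates both successor values, so the strategy is self-financing and V0 is arbitrage-free.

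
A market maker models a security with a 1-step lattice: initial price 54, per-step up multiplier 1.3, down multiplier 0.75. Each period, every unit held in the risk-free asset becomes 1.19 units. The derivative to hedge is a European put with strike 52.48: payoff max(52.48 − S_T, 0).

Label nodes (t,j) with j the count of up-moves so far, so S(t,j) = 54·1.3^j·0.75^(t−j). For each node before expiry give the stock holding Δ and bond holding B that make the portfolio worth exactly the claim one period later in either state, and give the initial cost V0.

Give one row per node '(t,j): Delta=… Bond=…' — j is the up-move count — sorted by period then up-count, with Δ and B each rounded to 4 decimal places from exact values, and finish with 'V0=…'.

(0,0): Delta=-0.4034 Bond=23.7953
V0=2.0134

Since d<R<u, set p* = (R−d)/(u−d) = 0.8000; price each node as the discounted p*-expectation of its children.
Payoff layer (t=1): V(1,0)=11.9800, V(1,1)=0.0000
(0,0): S=54.0000. Δ = (V_up−V_dn)/(S_up−S_dn) = (0.0000−11.9800)/(70.2000−40.5000) = -0.4034. V = [p*·0.0000 + (1−p*)·11.9800]/1.19 = 2.0134. B = V − Δ·S = 23.7953.
Root portfolio cost Δ·54+B reproduces V0=2.0134.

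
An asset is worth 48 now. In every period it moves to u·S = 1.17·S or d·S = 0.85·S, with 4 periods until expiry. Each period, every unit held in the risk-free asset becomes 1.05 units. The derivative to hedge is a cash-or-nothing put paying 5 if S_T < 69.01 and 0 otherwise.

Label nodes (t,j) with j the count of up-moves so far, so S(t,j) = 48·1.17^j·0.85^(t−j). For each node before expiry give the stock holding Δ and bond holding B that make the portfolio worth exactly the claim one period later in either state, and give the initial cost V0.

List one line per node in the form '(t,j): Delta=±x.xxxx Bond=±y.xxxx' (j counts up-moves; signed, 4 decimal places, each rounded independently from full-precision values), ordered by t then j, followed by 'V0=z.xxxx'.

(0,0): Delta=-0.0687 Bond=6.7811
(1,0): Delta=0.0000 Bond=4.3192
(1,1): Delta=-0.0986 Bond=8.8008
(2,0): Delta=0.0000 Bond=4.5351
(2,1): Delta=0.0000 Bond=4.5351
(2,2): Delta=-0.1415 Bond=12.0642
(3,0): Delta=0.0000 Bond=4.7619
(3,1): Delta=0.0000 Bond=4.7619
(3,2): Delta=0.0000 Bond=4.7619
(3,3): Delta=-0.2032 Bond=17.4107
V0=3.4858

Under the risk-neutral measure, an up-move has probability p* = (R−d)/(u−d) = 0.6250 and values discount at R = 1.05.
At expiry t=4: V(4,0)=5.0000, V(4,1)=5.0000, V(4,2)=5.0000, V(4,3)=5.0000, V(4,4)=0.0000
  t=3,j=0: stock 29.4780 → up 34.4893 (V=5.0000), down 25.0563 (V=5.0000). Price 4.7619; hedge Δ=0.0000, bond B=4.7619.
  t=3,j=1: stock 40.5756 → up 47.4735 (V=5.0000), down 34.4893 (V=5.0000). Price 4.7619; hedge Δ=0.0000, bond B=4.7619.
  t=3,j=2: stock 55.8511 → up 65.3458 (V=5.0000), down 47.4735 (V=5.0000). Price 4.7619; hedge Δ=0.0000, bond B=4.7619.
  t=3,j=3: stock 76.8774 → up 89.9466 (V=0.0000), down 65.3458 (V=5.0000). Price 1.7857; hedge Δ=-0.2032, bond B=17.4107.
  t=2,j=0: stock 34.6800 → up 40.5756 (V=4.7619), down 29.4780 (V=4.7619). Price 4.5351; hedge Δ=0.0000, bond B=4.5351.
  t=2,j=1: stock 47.7360 → up 55.8511 (V=4.7619), down 40.5756 (V=4.7619). Price 4.5351; hedge Δ=0.0000, bond B=4.5351.
  t=2,j=2: stock 65.7072 → up 76.8774 (V=1.7857), down 55.8511 (V=4.7619). Price 2.7636; hedge Δ=-0.1415, bond B=12.0642.
  t=1,j=0: stock 40.8000 → up 47.7360 (V=4.5351), down 34.6800 (V=4.5351). Price 4.3192; hedge Δ=0.0000, bond B=4.3192.
  t=1,j=1: stock 56.1600 → up 65.7072 (V=2.7636), down 47.7360 (V=4.5351). Price 3.2647; hedge Δ=-0.0986, bond B=8.8008.
  t=0,j=0: stock 48.0000 → up 56.1600 (V=3.2647), down 40.8000 (V=4.3192). Price 3.4858; hedge Δ=-0.0687, bond B=6.7811.
Root portfolio cost Δ·48+B reproduces V0=3.4858.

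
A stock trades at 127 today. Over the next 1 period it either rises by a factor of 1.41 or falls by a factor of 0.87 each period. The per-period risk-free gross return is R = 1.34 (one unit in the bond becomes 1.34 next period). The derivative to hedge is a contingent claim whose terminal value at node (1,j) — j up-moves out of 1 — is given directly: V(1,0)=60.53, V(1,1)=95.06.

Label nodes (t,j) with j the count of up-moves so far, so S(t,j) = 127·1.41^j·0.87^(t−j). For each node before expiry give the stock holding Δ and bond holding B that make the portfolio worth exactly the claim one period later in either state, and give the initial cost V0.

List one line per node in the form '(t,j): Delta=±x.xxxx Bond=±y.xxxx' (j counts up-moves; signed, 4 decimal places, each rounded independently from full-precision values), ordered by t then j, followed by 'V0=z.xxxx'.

Risk-neutral probability p* = (R−d)/(u−d) = (1.34−0.87)/(1.41−0.87) = 0.8704.
Payoff layer (t=1): V(1,0)=60.5300, V(1,1)=95.0600
(0,0): S=127.0000. Δ = (V_up−V_dn)/(S_up−S_dn) = (95.0600−60.5300)/(179.0700−110.4900) = 0.5035. V = [p*·95.0600 + (1−p*)·60.5300]/1.34 = 67.5999. B = V − Δ·S = 3.6555.
Self-financing check: at every node Δ·S+B equals the discounted successor values.

(0,0): Delta=0.5035 Bond=3.6555
V0=67.5999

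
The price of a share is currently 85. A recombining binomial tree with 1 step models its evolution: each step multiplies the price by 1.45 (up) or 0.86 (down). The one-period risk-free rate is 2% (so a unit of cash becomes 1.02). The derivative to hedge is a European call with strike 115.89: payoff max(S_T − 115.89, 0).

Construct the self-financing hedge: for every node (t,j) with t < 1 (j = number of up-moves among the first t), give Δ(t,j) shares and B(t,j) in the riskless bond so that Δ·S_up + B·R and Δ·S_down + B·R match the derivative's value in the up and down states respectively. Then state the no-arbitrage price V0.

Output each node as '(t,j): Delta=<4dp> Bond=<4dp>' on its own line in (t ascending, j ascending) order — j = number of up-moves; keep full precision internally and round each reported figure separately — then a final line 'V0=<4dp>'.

The replicating-portfolio and risk-neutral prices coincide; use p* = (1.02−0.86)/(1.45−0.86) = 0.2712 for the latter.
At expiry t=1: V(1,0)=0.0000, V(1,1)=7.3600
  t=0,j=0: stock 85.0000 → up 123.2500 (V=7.3600), down 73.1000 (V=0.0000). Price 1.9568; hedge Δ=0.1468, bond B=-10.5178.
Check: Δ(0,0)·S0 + B(0,0) = 1.9568 = V0.

(0,0): Delta=0.1468 Bond=-10.5178
V0=1.9568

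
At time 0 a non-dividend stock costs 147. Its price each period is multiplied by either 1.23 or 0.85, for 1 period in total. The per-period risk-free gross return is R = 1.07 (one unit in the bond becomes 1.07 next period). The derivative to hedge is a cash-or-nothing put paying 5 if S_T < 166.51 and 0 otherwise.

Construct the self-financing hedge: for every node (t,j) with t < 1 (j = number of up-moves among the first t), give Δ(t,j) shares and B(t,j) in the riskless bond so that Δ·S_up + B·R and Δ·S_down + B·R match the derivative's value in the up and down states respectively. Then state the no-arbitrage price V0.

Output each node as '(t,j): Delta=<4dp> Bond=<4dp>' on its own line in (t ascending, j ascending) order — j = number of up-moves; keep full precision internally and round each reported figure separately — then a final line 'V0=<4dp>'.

The replicating-portfolio and risk-neutral prices coincide; use p* = (1.07−0.85)/(1.23−0.85) = 0.5789 for the latter.
Terminal payoffs: V(1,0)=5.0000, V(1,1)=0.0000
  t=0,j=0: stock 147.0000 → up 180.8100 (V=0.0000), down 124.9500 (V=5.0000). Price 1.9675; hedge Δ=-0.0895, bond B=15.1254.
Check: Δ(0,0)·S0 + B(0,0) = 1.9675 = V0.

(0,0): Delta=-0.0895 Bond=15.1254
V0=1.9675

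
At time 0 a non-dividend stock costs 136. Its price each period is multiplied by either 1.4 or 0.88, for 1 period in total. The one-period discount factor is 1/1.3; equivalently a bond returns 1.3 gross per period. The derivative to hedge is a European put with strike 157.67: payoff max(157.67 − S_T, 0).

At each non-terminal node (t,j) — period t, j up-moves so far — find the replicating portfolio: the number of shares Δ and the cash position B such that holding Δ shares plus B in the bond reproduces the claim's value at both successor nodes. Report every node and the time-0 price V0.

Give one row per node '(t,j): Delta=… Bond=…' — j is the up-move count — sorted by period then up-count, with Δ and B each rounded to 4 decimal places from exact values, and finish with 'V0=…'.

Under the risk-neutral measure, an up-move has probability p* = (R−d)/(u−d) = 0.8077 and values discount at R = 1.3.
Terminal payoffs: V(1,0)=37.9900, V(1,1)=0.0000
  t=0,j=0: stock 136.0000 → up 190.4000 (V=0.0000), down 119.6800 (V=37.9900). Price 5.6198; hedge Δ=-0.5372, bond B=78.6775.
Self-financing check: at every node Δ·S+B equals the discounted successor values.

(0,0): Delta=-0.5372 Bond=78.6775
V0=5.6198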